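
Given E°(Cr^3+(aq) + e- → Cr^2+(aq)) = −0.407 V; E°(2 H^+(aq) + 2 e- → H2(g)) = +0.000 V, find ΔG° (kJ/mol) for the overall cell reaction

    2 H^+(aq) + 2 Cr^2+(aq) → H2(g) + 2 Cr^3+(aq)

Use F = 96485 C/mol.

In the reaction as written H^+(aq) is reduced, so the 2H⁺/H₂ couple is the cathode and Cr³⁺/Cr²⁺ is the anode.
E°cell = +0.000 − (−0.407) = +0.407 V; balancing electrons gives n = 2.
ΔG° = −nFE°cell = −(2)(96485)(+0.407) J/mol = −78.5 kJ/mol.

−78.5 kJ/mol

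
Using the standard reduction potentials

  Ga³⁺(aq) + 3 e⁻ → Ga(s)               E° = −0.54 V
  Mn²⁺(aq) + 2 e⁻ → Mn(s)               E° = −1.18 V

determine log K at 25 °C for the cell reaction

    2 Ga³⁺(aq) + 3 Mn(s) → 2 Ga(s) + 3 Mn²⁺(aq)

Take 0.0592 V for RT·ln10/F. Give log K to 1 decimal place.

log K = 64.9

The Ga³⁺/Ga couple is reduced (cathode); E°cell = −0.54 − (−1.18) = +0.64 V with n = 6.
At equilibrium E = 0, so log K = nE°cell / 0.0592 = (6)(+0.64) / 0.0592 = 64.9.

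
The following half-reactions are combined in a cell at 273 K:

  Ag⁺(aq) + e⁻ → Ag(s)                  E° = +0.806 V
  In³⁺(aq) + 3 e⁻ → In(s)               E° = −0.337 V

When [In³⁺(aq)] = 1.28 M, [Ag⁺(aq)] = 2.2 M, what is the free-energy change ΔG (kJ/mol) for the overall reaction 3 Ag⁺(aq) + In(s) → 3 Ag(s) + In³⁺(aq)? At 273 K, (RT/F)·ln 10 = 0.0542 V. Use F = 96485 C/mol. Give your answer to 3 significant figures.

E°cell = +0.806 − (−0.337) = +1.143 V; the balanced reaction transfers n = 3 electrons.
The reaction quotient is [In³⁺(aq)] / [Ag⁺(aq)]^3 = 0.12; by Nernst, E = +1.143 − (0.0542/3)(−0.920) = +1.1596 V.
Finally ΔG = −nFE = −(3)(96485 C/mol)(+1.1596 V) = −336 kJ/mol.

−336 kJ/mol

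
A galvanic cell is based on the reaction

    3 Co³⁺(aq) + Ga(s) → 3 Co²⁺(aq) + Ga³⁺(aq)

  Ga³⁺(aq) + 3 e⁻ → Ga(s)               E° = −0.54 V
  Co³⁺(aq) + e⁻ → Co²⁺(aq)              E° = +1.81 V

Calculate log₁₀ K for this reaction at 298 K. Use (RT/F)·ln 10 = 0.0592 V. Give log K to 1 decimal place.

The Co³⁺/Co²⁺ couple is reduced (cathode); E°cell = +1.81 − (−0.54) = +2.35 V with n = 3.
At equilibrium E = 0, so log K = nE°cell / 0.0592 = (3)(+2.35) / 0.0592 = 119.1.

log K = 119.1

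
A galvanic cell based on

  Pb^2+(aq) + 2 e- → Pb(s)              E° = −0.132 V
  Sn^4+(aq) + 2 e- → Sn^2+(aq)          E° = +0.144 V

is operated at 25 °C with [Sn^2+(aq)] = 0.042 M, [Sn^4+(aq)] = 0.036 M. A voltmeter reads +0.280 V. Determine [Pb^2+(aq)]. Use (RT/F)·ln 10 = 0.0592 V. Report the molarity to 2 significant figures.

The Sn⁴⁺/Sn²⁺ couple has the larger reduction potential, so it is the cathode: E°cell = +0.144 − (−0.132) = +0.276 V and n = 2.
From the Nernst equation, log Q = n(E° − E)/0.0592 = 2·(+0.276 − (+0.280))/0.0592 = −0.135.
The balanced reaction is Sn^4+(aq) + Pb(s) → Sn^2+(aq) + Pb^2+(aq), so Q = ([Sn^2+(aq)]·[Pb^2+(aq)]) / [Sn^4+(aq)].
Substituting the known concentrations and solving, log [Pb^2+(aq)] = −0.202 and [Pb^2+(aq)] = 0.63 M.

0.63 M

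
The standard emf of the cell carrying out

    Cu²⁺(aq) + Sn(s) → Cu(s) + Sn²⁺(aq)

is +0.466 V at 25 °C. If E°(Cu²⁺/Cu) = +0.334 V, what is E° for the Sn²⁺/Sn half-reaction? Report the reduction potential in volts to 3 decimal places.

In the reaction as written the Cu²⁺/Cu couple is reduced (cathode) and Sn²⁺/Sn is oxidized (anode), so E°cell = E°(Cu²⁺/Cu) − E°(Sn²⁺/Sn).
E°(Sn²⁺/Sn) = E°(cathode) − E°cell = +0.334 − (+0.466) = −0.132 V.

−0.132 V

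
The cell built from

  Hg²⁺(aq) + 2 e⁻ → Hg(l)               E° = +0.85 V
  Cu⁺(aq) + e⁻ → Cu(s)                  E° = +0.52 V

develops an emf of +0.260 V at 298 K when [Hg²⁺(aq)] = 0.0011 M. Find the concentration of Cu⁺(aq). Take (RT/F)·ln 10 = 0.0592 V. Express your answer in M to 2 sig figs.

0.50 M

With Hg²⁺/Hg at the cathode and Cu⁺/Cu at the anode, E°cell = +0.85 − (+0.52) = +0.33 V (n = 2).
Since E = E° − (0.0592/n)·log Q, log Q = n(E° − E)/0.0592 = 2.365.
Balancing electrons gives Hg²⁺(aq) + 2 Cu(s) → Hg(l) + 2 Cu⁺(aq); thus Q = [Cu⁺(aq)]^2 / [Hg²⁺(aq)].
Solving for the unknown gives log [Cu⁺(aq)] = −0.297, so [Cu⁺(aq)] ≈ 0.50 M.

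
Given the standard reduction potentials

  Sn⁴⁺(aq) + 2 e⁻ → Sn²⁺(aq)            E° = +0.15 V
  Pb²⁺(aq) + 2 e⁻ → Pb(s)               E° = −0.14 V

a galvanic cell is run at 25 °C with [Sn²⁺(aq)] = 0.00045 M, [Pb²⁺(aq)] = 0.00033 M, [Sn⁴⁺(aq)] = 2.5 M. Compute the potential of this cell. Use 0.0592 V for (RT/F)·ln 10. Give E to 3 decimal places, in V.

+0.504 V

The Sn⁴⁺/Sn²⁺ couple has the more positive E°, so it is the cathode; Pb²⁺/Pb is the anode.
E°cell = E°cat − E°an = +0.15 − (−0.14) = +0.29 V; n = 2.
The balanced reaction is Sn⁴⁺(aq) + Pb(s) → Sn²⁺(aq) + Pb²⁺(aq), so Q = ([Sn²⁺(aq)]·[Pb²⁺(aq)]) / [Sn⁴⁺(aq)] = 5.94×10^−8 and log Q = −7.226.
By the Nernst equation, E = +0.29 − (0.0592/2)·(−7.226) = +0.504 V.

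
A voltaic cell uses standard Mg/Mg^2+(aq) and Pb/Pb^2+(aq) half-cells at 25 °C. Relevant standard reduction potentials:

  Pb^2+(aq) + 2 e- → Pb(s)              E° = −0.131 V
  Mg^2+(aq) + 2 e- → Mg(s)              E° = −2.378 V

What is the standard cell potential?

Of the two couples in this cell, the one with the more positive reduction potential is reduced at the cathode: here that is Pb²⁺/Pb (−0.131 V); Mg²⁺/Mg (−2.378 V) is the anode.
E°cell = E°(cathode) − E°(anode) = −0.131 − (−2.378) = +2.247 V.

+2.247 V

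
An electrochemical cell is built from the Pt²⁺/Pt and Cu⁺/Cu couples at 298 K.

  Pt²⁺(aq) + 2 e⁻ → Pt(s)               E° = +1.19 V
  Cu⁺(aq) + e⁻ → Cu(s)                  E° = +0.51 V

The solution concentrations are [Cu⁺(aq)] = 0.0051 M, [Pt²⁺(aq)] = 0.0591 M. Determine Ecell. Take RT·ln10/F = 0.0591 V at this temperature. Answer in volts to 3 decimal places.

Pt²⁺/Pt is reduced (cathode, E° = +1.19 V) and Cu⁺/Cu is oxidized (anode).
The standard potential is +1.19 − (+0.51) = +0.68 V and the balanced reaction transfers n = 2 electrons.
Balancing gives Pt²⁺(aq) + 2 Cu(s) → Pt(s) + 2 Cu⁺(aq); hence Q = [Cu⁺(aq)]^2 / [Pt²⁺(aq)] = 0.00044 (log Q = −3.356).
By the Nernst equation, E = +0.68 − (0.0591/2)·(−3.356) = +0.779 V.

+0.779 V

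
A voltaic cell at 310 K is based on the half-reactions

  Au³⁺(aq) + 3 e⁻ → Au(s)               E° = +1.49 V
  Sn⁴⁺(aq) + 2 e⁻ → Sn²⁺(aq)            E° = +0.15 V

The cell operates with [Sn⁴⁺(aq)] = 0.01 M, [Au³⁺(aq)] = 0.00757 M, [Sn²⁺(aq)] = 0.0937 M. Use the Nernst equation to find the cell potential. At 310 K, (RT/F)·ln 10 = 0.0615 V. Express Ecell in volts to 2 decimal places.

+1.33 V

Since E°(Au³⁺/Au) > E°(Sn⁴⁺/Sn²⁺), Au³⁺/Au serves as the cathode.
E°cell = E°cat − E°an = +1.49 − (+0.15) = +1.34 V; n = 6.
The balanced reaction is 2 Au³⁺(aq) + 3 Sn²⁺(aq) → 2 Au(s) + 3 Sn⁴⁺(aq), so Q = [Sn⁴⁺(aq)]^3 / ([Au³⁺(aq)]^2·[Sn²⁺(aq)]^3) = 21.2 and log Q = 1.327.
By the Nernst equation, E = +1.34 − (0.0615/6)·(1.327) = +1.33 V.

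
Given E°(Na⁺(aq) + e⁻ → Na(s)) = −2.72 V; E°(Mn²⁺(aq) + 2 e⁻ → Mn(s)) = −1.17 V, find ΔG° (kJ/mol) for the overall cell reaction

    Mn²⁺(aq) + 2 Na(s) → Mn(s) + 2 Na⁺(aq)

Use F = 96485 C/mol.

In the reaction as written Mn²⁺(aq) is reduced, so the Mn²⁺/Mn couple is the cathode and Na⁺/Na is the anode.
E°cell = −1.17 − (−2.72) = +1.55 V; balancing electrons gives n = 2.
ΔG° = −nFE°cell = −(2)(96485)(+1.55) J/mol = −299 kJ/mol.

−299 kJ/mol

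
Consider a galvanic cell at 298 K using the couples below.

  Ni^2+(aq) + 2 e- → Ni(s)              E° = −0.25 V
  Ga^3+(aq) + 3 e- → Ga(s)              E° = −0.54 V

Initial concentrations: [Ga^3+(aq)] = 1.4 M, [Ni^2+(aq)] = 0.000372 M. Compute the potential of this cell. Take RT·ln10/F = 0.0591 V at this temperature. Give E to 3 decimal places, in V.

+0.186 V

Ni²⁺/Ni is reduced (cathode, E° = −0.25 V) and Ga³⁺/Ga is oxidized (anode).
The standard potential is −0.25 − (−0.54) = +0.29 V and the balanced reaction transfers n = 6 electrons.
Balancing gives 3 Ni^2+(aq) + 2 Ga(s) → 3 Ni(s) + 2 Ga^3+(aq); hence Q = [Ga^3+(aq)]^2 / [Ni^2+(aq)]^3 = 3.81×10^10 (log Q = 10.581).
E = E° − (0.0591/n)·log Q = +0.29 − (0.0591/6)(10.581) = +0.186 V.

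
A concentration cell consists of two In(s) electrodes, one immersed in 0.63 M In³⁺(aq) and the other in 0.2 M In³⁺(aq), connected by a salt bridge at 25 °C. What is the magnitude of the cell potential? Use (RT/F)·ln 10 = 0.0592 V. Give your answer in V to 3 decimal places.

For a concentration cell E°cell = 0, since both electrodes use the same couple.
The compartment with the higher In³⁺(aq) concentration (0.63 M) acts as the cathode; ions are reduced there and produced at the dilute (0.2 M) anode.
With n = 3, Ecell = −(0.0592/3)·log([dilute]/[conc]) = −(0.0592/3)·log(0.2/0.63) = +0.010 V.

0.010 V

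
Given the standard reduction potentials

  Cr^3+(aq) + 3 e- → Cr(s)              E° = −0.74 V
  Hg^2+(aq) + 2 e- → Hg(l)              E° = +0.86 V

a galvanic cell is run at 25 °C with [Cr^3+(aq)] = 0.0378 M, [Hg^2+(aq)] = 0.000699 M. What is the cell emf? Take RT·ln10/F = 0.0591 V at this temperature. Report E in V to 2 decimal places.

+1.53 V

Hg²⁺/Hg is reduced (cathode, E° = +0.86 V) and Cr³⁺/Cr is oxidized (anode).
The standard potential is +0.86 − (−0.74) = +1.60 V and the balanced reaction transfers n = 6 electrons.
For the overall reaction 3 Hg^2+(aq) + 2 Cr(s) → 3 Hg(l) + 2 Cr^3+(aq), Q = [Cr^3+(aq)]^2 / [Hg^2+(aq)]^3 = 4.18×10^6, giving log Q = 6.622.
Applying E = E° − (RT ln10/nF)·log Q gives +1.60 − (0.0591/6)(6.622) = +1.53 V.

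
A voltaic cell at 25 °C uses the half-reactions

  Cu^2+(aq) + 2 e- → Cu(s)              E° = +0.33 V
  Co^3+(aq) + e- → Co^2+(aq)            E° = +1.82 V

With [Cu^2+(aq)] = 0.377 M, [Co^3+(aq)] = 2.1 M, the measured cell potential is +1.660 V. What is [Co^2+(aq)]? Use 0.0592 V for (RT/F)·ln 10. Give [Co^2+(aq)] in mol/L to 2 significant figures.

The Co³⁺/Co²⁺ couple has the larger reduction potential, so it is the cathode: E°cell = +1.82 − (+0.33) = +1.49 V and n = 2.
Since E = E° − (0.0592/n)·log Q, log Q = n(E° − E)/0.0592 = −5.743.
Balancing electrons gives 2 Co^3+(aq) + Cu(s) → 2 Co^2+(aq) + Cu^2+(aq); thus Q = ([Co^2+(aq)]^2·[Cu^2+(aq)]) / [Co^3+(aq)]^2.
Solving for the unknown gives log [Co^2+(aq)] = −2.337, so [Co^2+(aq)] ≈ 0.0046 M.

0.0046 M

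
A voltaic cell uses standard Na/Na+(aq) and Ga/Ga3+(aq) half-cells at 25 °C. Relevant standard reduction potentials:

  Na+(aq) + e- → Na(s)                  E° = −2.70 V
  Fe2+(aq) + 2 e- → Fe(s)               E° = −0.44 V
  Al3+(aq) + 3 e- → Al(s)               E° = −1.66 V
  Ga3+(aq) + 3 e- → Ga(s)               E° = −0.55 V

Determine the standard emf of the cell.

The Ga³⁺/Ga couple has the higher E°, so Ga ion is reduced (cathode) and Na is oxidized (anode).
E°cell = E°(cathode) − E°(anode) = −0.55 − (−2.70) = +2.15 V.

+2.15 V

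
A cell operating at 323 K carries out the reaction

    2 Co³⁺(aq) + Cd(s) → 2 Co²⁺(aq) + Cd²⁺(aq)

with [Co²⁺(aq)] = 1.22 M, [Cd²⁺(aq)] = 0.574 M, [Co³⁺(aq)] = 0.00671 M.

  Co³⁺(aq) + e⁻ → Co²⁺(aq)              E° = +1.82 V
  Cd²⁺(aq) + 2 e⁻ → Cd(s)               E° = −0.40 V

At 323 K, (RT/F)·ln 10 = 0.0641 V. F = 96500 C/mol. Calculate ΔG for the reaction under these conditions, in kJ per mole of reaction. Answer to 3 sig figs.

−402 kJ/mol

With Co³⁺/Co²⁺ reduced at the cathode, E°cell = +1.82 − (−0.40) = +2.22 V and n = 2.
Q = ([Co²⁺(aq)]^2·[Cd²⁺(aq)]) / [Co³⁺(aq)]^2 = 1.9×10^4, so log Q = 4.278 and E = +2.22 − (0.0641/2)(4.278) = +2.0829 V.
ΔG = −nFE = −(2)(96500)(+2.0829) J/mol = −402 kJ/mol.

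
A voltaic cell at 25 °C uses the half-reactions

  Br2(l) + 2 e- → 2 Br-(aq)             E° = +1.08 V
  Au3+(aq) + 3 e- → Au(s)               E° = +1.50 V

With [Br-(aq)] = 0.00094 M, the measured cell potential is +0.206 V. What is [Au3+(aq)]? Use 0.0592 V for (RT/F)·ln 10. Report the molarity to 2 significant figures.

0.017 M

With Au³⁺/Au at the cathode and Br₂/Br⁻ at the anode, E°cell = +1.50 − (+1.08) = +0.42 V (n = 6).
Rearranging E = E° − (0.0592/n)·log Q gives log Q = 6(+0.42 − (+0.206))/0.0592 = 21.689.
For 2 Au3+(aq) + 6 Br-(aq) → 2 Au(s) + 3 Br2(l), the reaction quotient is Q = 1 / ([Au3+(aq)]^2·[Br-(aq)]^6).
Solving for the unknown gives log [Au3+(aq)] = −1.764, so [Au3+(aq)] ≈ 0.017 M.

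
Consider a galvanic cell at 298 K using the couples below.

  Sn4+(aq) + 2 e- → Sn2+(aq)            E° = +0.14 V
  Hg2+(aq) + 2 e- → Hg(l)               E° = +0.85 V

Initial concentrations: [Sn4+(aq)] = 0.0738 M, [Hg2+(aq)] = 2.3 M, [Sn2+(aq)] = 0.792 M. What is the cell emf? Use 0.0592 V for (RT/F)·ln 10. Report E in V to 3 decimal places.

+0.751 V

Hg²⁺/Hg is reduced (cathode, E° = +0.85 V) and Sn⁴⁺/Sn²⁺ is oxidized (anode).
E°cell = E°cat − E°an = +0.85 − (+0.14) = +0.71 V; n = 2.
The balanced reaction is Hg2+(aq) + Sn2+(aq) → Hg(l) + Sn4+(aq), so Q = [Sn4+(aq)] / ([Hg2+(aq)]·[Sn2+(aq)]) = 0.0405 and log Q = −1.392.
By the Nernst equation, E = +0.71 − (0.0592/2)·(−1.392) = +0.751 V.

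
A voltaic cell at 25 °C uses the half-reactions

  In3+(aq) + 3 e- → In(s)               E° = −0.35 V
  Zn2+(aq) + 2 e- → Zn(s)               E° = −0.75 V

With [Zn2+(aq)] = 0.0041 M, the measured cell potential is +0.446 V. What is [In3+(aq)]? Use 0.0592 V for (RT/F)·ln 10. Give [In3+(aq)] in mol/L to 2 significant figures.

In³⁺/In is the cathode (higher E°); E°cell = −0.35 − (−0.75) = +0.40 V with n = 6.
Rearranging E = E° − (0.0592/n)·log Q gives log Q = 6(+0.40 − (+0.446))/0.0592 = −4.662.
For 2 In3+(aq) + 3 Zn(s) → 2 In(s) + 3 Zn2+(aq), the reaction quotient is Q = [Zn2+(aq)]^3 / [In3+(aq)]^2.
Solving for the unknown gives log [In3+(aq)] = −1.250, so [In3+(aq)] ≈ 0.056 M.

0.056 M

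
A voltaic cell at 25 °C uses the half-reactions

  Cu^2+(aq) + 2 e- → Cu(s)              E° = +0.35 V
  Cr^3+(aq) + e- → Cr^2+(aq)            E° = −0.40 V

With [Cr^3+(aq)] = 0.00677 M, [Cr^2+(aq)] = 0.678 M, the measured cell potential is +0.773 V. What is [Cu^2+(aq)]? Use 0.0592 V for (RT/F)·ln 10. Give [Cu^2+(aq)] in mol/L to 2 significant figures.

The Cu²⁺/Cu couple has the larger reduction potential, so it is the cathode: E°cell = +0.35 − (−0.40) = +0.75 V and n = 2.
Rearranging E = E° − (0.0592/n)·log Q gives log Q = 2(+0.75 − (+0.773))/0.0592 = −0.777.
The balanced reaction is Cu^2+(aq) + 2 Cr^2+(aq) → Cu(s) + 2 Cr^3+(aq), so Q = [Cr^3+(aq)]^2 / ([Cu^2+(aq)]·[Cr^2+(aq)]^2).
Substituting the known concentrations and solving, log [Cu^2+(aq)] = −3.224 and [Cu^2+(aq)] = 0.00060 M.

0.00060 M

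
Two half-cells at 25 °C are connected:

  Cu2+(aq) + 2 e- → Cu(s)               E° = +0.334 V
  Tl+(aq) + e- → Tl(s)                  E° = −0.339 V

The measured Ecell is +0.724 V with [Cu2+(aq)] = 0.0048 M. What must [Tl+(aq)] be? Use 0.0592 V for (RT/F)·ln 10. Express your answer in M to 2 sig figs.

0.0095 M

With Cu²⁺/Cu at the cathode and Tl⁺/Tl at the anode, E°cell = +0.334 − (−0.339) = +0.673 V (n = 2).
Since E = E° − (0.0592/n)·log Q, log Q = n(E° − E)/0.0592 = −1.723.
Balancing electrons gives Cu2+(aq) + 2 Tl(s) → Cu(s) + 2 Tl+(aq); thus Q = [Tl+(aq)]^2 / [Cu2+(aq)].
Substituting the known concentrations and solving, log [Tl+(aq)] = −2.021 and [Tl+(aq)] = 0.0095 M.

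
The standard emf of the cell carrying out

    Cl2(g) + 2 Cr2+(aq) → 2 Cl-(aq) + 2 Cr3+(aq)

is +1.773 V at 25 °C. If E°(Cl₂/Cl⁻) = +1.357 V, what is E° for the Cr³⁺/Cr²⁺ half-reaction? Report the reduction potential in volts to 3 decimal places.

In the reaction as written the Cl₂/Cl⁻ couple is reduced (cathode) and Cr³⁺/Cr²⁺ is oxidized (anode), so E°cell = E°(Cl₂/Cl⁻) − E°(Cr³⁺/Cr²⁺).
E°(Cr³⁺/Cr²⁺) = E°(cathode) − E°cell = +1.357 − (+1.773) = −0.416 V.

−0.416 V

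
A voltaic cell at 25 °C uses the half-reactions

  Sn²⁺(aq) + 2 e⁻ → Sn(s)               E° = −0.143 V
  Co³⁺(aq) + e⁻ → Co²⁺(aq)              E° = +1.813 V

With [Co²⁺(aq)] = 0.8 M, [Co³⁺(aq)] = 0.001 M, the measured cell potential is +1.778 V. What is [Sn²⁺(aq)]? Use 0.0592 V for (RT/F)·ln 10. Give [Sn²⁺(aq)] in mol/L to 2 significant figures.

Co³⁺/Co²⁺ is the cathode (higher E°); E°cell = +1.813 − (−0.143) = +1.956 V with n = 2.
From the Nernst equation, log Q = n(E° − E)/0.0592 = 2·(+1.956 − (+1.778))/0.0592 = 6.014.
For 2 Co³⁺(aq) + Sn(s) → 2 Co²⁺(aq) + Sn²⁺(aq), the reaction quotient is Q = ([Co²⁺(aq)]^2·[Sn²⁺(aq)]) / [Co³⁺(aq)]^2.
Solving for the unknown gives log [Sn²⁺(aq)] = 0.208, so [Sn²⁺(aq)] ≈ 1.6 M.

1.6 M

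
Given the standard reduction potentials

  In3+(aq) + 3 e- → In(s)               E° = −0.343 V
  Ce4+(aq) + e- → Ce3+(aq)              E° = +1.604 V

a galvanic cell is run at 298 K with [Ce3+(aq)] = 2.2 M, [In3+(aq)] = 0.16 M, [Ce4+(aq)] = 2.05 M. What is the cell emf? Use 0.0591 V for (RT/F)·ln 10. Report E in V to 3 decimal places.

+1.961 V

Ce⁴⁺/Ce³⁺ is reduced (cathode, E° = +1.604 V) and In³⁺/In is oxidized (anode).
E°cell = E°cat − E°an = +1.604 − (−0.343) = +1.947 V; n = 3.
Balancing gives 3 Ce4+(aq) + In(s) → 3 Ce3+(aq) + In3+(aq); hence Q = ([Ce3+(aq)]^3·[In3+(aq)]) / [Ce4+(aq)]^3 = 0.198 (log Q = −0.704).
Applying E = E° − (RT ln10/nF)·log Q gives +1.947 − (0.0591/3)(−0.704) = +1.961 V.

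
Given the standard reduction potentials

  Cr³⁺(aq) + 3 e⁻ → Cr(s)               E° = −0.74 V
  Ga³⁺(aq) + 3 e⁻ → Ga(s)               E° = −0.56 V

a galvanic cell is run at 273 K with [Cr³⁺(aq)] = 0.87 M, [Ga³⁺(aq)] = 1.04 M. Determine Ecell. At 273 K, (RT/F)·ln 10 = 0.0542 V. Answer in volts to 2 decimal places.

Since E°(Ga³⁺/Ga) > E°(Cr³⁺/Cr), Ga³⁺/Ga serves as the cathode.
The standard potential is −0.56 − (−0.74) = +0.18 V and the balanced reaction transfers n = 3 electrons.
The balanced reaction is Ga³⁺(aq) + Cr(s) → Ga(s) + Cr³⁺(aq), so Q = [Cr³⁺(aq)] / [Ga³⁺(aq)] = 0.837 and log Q = −0.078.
E = E° − (0.0542/n)·log Q = +0.18 − (0.0542/3)(−0.078) = +0.18 V.

+0.18 V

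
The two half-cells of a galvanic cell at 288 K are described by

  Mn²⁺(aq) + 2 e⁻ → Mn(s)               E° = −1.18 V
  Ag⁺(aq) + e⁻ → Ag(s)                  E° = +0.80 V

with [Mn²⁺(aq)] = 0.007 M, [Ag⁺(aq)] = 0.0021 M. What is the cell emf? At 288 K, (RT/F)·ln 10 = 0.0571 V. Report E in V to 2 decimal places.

+1.89 V

The Ag⁺/Ag couple has the more positive E°, so it is the cathode; Mn²⁺/Mn is the anode.
E°cell = E°cat − E°an = +0.80 − (−1.18) = +1.98 V; n = 2.
Balancing gives 2 Ag⁺(aq) + Mn(s) → 2 Ag(s) + Mn²⁺(aq); hence Q = [Mn²⁺(aq)] / [Ag⁺(aq)]^2 = 1.59×10^3 (log Q = 3.201).
E = E° − (0.0571/n)·log Q = +1.98 − (0.0571/2)(3.201) = +1.89 V.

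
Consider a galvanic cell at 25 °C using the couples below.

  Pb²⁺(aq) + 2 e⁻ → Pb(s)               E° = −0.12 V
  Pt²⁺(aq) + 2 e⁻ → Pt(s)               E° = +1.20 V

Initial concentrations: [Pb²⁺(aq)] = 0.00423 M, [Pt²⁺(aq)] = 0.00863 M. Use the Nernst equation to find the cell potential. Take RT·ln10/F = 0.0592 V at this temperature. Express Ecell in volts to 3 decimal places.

Since E°(Pt²⁺/Pt) > E°(Pb²⁺/Pb), Pt²⁺/Pt serves as the cathode.
The standard potential is +1.20 − (−0.12) = +1.32 V and the balanced reaction transfers n = 2 electrons.
For the overall reaction Pt²⁺(aq) + Pb(s) → Pt(s) + Pb²⁺(aq), Q = [Pb²⁺(aq)] / [Pt²⁺(aq)] = 0.49, giving log Q = −0.310.
E = E° − (0.0592/n)·log Q = +1.32 − (0.0592/2)(−0.310) = +1.329 V.

+1.329 V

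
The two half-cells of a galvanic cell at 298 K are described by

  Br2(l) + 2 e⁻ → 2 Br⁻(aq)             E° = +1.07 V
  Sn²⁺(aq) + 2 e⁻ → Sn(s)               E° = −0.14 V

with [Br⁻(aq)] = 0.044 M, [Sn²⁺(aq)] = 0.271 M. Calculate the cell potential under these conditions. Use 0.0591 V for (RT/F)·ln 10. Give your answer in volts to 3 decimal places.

+1.307 V

Br₂/Br⁻ is reduced (cathode, E° = +1.07 V) and Sn²⁺/Sn is oxidized (anode).
The standard potential is +1.07 − (−0.14) = +1.21 V and the balanced reaction transfers n = 2 electrons.
Balancing gives Br2(l) + Sn(s) → 2 Br⁻(aq) + Sn²⁺(aq); hence Q = [Br⁻(aq)]^2·[Sn²⁺(aq)] = 0.000525 (log Q = −3.280).
E = E° − (0.0591/n)·log Q = +1.21 − (0.0591/2)(−3.280) = +1.307 V.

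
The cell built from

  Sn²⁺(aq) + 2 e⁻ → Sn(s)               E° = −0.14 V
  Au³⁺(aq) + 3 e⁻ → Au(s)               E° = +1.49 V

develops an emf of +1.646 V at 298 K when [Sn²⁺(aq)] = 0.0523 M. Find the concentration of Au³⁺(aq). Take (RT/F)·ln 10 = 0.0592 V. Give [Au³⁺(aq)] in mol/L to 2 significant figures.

With Au³⁺/Au at the cathode and Sn²⁺/Sn at the anode, E°cell = +1.49 − (−0.14) = +1.63 V (n = 6).
From the Nernst equation, log Q = n(E° − E)/0.0592 = 6·(+1.63 − (+1.646))/0.0592 = −1.622.
Balancing electrons gives 2 Au³⁺(aq) + 3 Sn(s) → 2 Au(s) + 3 Sn²⁺(aq); thus Q = [Sn²⁺(aq)]^3 / [Au³⁺(aq)]^2.
Solving for the unknown gives log [Au³⁺(aq)] = −1.111, so [Au³⁺(aq)] ≈ 0.077 M.

0.077 M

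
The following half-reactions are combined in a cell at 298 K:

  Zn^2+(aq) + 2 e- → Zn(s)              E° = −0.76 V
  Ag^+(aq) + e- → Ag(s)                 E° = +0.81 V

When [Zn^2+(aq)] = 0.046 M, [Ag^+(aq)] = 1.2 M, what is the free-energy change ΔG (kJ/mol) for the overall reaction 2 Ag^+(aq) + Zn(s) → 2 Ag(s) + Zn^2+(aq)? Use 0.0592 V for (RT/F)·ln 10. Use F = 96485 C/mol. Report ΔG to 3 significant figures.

−312 kJ/mol

With Ag⁺/Ag reduced at the cathode, E°cell = +0.81 − (−0.76) = +1.57 V and n = 2.
Q = [Zn^2+(aq)] / [Ag^+(aq)]^2 = 0.0319, so log Q = −1.496 and E = +1.57 − (0.0592/2)(−1.496) = +1.6143 V.
ΔG = −nFE = −(2)(96485)(+1.6143) J/mol = −312 kJ/mol.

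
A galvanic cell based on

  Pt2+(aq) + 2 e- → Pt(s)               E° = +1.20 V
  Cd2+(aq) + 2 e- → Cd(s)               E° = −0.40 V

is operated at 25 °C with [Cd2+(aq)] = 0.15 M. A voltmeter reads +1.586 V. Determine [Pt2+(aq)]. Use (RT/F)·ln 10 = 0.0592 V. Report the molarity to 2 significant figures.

The Pt²⁺/Pt couple has the larger reduction potential, so it is the cathode: E°cell = +1.20 − (−0.40) = +1.60 V and n = 2.
Since E = E° − (0.0592/n)·log Q, log Q = n(E° − E)/0.0592 = 0.473.
The balanced reaction is Pt2+(aq) + Cd(s) → Pt(s) + Cd2+(aq), so Q = [Cd2+(aq)] / [Pt2+(aq)].
Solving for the unknown gives log [Pt2+(aq)] = −1.297, so [Pt2+(aq)] ≈ 0.050 M.

0.050 M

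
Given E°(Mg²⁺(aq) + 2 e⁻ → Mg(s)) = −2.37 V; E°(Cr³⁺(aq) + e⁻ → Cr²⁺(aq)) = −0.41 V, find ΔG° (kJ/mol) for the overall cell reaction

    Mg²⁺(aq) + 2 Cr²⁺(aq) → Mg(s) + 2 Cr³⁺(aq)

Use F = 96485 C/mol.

In the reaction as written Mg²⁺(aq) is reduced, so the Mg²⁺/Mg couple is the cathode and Cr³⁺/Cr²⁺ is the anode.
E°cell = −2.37 − (−0.41) = −1.96 V; balancing electrons gives n = 2.
ΔG° = −nFE°cell = −(2)(96485)(−1.96) J/mol = +378 kJ/mol.

+378 kJ/mol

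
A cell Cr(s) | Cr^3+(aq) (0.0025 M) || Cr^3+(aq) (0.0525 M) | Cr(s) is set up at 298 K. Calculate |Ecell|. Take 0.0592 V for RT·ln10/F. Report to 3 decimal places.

0.026 V

For a concentration cell E°cell = 0, since both electrodes use the same couple.
The compartment with the higher Cr^3+(aq) concentration (0.0525 M) acts as the cathode; ions are reduced there and produced at the dilute (0.0025 M) anode.
With n = 3, Ecell = −(0.0592/3)·log([dilute]/[conc]) = −(0.0592/3)·log(0.0025/0.0525) = +0.026 V.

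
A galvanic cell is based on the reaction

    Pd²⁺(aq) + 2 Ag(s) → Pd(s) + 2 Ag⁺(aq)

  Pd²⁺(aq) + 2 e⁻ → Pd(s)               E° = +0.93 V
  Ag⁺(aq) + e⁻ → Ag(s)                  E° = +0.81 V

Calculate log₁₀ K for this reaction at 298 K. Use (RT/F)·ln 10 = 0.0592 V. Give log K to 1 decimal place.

The Pd²⁺/Pd couple is reduced (cathode); E°cell = +0.93 − (+0.81) = +0.12 V with n = 2.
At equilibrium E = 0, so log K = nE°cell / 0.0592 = (2)(+0.12) / 0.0592 = 4.1.

log K = 4.1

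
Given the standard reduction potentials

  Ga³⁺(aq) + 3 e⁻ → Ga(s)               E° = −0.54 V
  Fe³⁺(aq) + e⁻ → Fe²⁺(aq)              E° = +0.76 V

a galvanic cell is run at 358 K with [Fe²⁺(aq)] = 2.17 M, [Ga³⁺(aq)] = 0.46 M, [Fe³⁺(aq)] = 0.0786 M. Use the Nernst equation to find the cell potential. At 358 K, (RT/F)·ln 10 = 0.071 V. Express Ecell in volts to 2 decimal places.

Since E°(Fe³⁺/Fe²⁺) > E°(Ga³⁺/Ga), Fe³⁺/Fe²⁺ serves as the cathode.
E°cell = +0.76 − (−0.54) = +1.30 V, with n = 3 electrons transferred.
For the overall reaction 3 Fe³⁺(aq) + Ga(s) → 3 Fe²⁺(aq) + Ga³⁺(aq), Q = ([Fe²⁺(aq)]^3·[Ga³⁺(aq)]) / [Fe³⁺(aq)]^3 = 9.68×10^3, giving log Q = 3.986.
E = E° − (0.071/n)·log Q = +1.30 − (0.071/3)(3.986) = +1.21 V.

+1.21 V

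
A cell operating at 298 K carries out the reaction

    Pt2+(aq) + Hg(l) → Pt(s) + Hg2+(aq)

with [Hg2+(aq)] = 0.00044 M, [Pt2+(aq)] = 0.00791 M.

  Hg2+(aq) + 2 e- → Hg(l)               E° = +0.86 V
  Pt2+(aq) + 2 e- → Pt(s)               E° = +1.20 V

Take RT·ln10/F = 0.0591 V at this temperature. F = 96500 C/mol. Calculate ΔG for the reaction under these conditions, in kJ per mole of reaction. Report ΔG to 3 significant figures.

E°cell = +1.20 − (+0.86) = +0.34 V; the balanced reaction transfers n = 2 electrons.
The reaction quotient is [Hg2+(aq)] / [Pt2+(aq)] = 0.0556; by Nernst, E = +0.34 − (0.0591/2)(−1.255) = +0.3771 V.
Then ΔG = −nFE = −2 × 96500 × +0.3771 J/mol = −72.8 kJ/mol.

−72.8 kJ/mol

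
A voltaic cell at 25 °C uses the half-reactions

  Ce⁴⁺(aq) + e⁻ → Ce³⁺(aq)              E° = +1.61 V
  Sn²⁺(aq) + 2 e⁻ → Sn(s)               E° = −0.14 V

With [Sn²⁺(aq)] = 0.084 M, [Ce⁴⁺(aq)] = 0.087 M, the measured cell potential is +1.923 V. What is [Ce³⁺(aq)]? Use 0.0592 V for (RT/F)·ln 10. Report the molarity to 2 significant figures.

0.00036 M

The Ce⁴⁺/Ce³⁺ couple has the larger reduction potential, so it is the cathode: E°cell = +1.61 − (−0.14) = +1.75 V and n = 2.
Since E = E° − (0.0592/n)·log Q, log Q = n(E° − E)/0.0592 = −5.845.
The balanced reaction is 2 Ce⁴⁺(aq) + Sn(s) → 2 Ce³⁺(aq) + Sn²⁺(aq), so Q = ([Ce³⁺(aq)]^2·[Sn²⁺(aq)]) / [Ce⁴⁺(aq)]^2.
Solving for the unknown gives log [Ce³⁺(aq)] = −3.445, so [Ce³⁺(aq)] ≈ 0.00036 M.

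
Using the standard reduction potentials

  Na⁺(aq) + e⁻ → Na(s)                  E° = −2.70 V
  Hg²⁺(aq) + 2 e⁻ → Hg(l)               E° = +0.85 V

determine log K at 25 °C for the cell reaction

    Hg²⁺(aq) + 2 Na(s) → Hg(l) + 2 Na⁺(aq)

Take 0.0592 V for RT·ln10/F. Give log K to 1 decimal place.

The Hg²⁺/Hg couple is reduced (cathode); E°cell = +0.85 − (−2.70) = +3.55 V with n = 2.
At equilibrium E = 0, so log K = nE°cell / 0.0592 = (2)(+3.55) / 0.0592 = 119.9.

log K = 119.9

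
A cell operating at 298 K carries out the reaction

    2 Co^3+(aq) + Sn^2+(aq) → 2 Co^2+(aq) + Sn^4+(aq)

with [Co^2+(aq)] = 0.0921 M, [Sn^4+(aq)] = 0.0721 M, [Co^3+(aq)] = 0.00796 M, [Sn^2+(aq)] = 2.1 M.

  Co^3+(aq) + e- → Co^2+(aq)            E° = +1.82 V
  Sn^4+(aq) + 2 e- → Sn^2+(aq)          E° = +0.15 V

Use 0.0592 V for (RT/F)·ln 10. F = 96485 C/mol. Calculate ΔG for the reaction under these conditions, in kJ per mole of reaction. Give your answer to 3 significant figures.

−318 kJ/mol

With Co³⁺/Co²⁺ reduced at the cathode, E°cell = +1.82 − (+0.15) = +1.67 V and n = 2.
The reaction quotient is ([Co^2+(aq)]^2·[Sn^4+(aq)]) / ([Co^3+(aq)]^2·[Sn^2+(aq)]) = 4.6; by Nernst, E = +1.67 − (0.0592/2)(0.662) = +1.6504 V.
ΔG = −nFE = −(2)(96485)(+1.6504) J/mol = −318 kJ/mol.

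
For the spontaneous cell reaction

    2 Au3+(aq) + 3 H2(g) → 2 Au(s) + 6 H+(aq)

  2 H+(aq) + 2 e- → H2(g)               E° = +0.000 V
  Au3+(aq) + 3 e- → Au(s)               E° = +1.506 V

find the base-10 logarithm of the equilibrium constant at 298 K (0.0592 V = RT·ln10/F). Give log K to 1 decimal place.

log K = 152.6

The Au³⁺/Au couple is reduced (cathode); E°cell = +1.506 − (+0.000) = +1.506 V with n = 6.
At equilibrium E = 0, so log K = nE°cell / 0.0592 = (6)(+1.506) / 0.0592 = 152.6.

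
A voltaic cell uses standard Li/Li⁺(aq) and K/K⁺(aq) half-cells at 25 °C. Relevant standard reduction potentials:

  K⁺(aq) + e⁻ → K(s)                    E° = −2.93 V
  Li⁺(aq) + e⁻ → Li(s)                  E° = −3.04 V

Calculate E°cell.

The K⁺/K couple has the higher E°, so K ion is reduced (cathode) and Li is oxidized (anode).
E°cell = E°(cathode) − E°(anode) = −2.93 − (−3.04) = +0.11 V.

+0.11 V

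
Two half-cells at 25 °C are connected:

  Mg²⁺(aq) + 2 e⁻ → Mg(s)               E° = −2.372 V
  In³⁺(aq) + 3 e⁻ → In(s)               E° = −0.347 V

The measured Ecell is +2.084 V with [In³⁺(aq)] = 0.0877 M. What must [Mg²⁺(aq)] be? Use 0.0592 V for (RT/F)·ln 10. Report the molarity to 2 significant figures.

With In³⁺/In at the cathode and Mg²⁺/Mg at the anode, E°cell = −0.347 − (−2.372) = +2.025 V (n = 6).
Since E = E° − (0.0592/n)·log Q, log Q = n(E° − E)/0.0592 = −5.980.
Balancing electrons gives 2 In³⁺(aq) + 3 Mg(s) → 2 In(s) + 3 Mg²⁺(aq); thus Q = [Mg²⁺(aq)]^3 / [In³⁺(aq)]^2.
Isolating [Mg²⁺(aq)] in Q = 10^{−5.980} yields log [Mg²⁺(aq)] = −2.698, i.e. 0.0020 M.

0.0020 M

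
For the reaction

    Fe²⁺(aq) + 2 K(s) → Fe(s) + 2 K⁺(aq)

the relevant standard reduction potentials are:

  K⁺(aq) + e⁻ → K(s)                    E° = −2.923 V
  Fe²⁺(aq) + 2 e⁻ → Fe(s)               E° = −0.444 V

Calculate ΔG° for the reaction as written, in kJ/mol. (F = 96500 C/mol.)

In the reaction as written Fe²⁺(aq) is reduced, so the Fe²⁺/Fe couple is the cathode and K⁺/K is the anode.
E°cell = −0.444 − (−2.923) = +2.479 V; balancing electrons gives n = 2.
ΔG° = −nFE°cell = −(2)(96500)(+2.479) J/mol = −478 kJ/mol.

−478 kJ/mol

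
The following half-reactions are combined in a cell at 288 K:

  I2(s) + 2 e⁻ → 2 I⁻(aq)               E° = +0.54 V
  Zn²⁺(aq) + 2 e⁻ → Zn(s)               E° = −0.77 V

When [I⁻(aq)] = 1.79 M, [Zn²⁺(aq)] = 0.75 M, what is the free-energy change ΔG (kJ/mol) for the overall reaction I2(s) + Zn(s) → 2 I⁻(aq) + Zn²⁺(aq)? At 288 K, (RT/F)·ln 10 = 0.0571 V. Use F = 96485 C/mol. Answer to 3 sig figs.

−251 kJ/mol

With I₂/I⁻ reduced at the cathode, E°cell = +0.54 − (−0.77) = +1.31 V and n = 2.
Here Q = [I⁻(aq)]^2·[Zn²⁺(aq)] = 2.4 (log Q = 0.381), giving E = +1.31 − (0.0571/2)·(0.381) = +1.2991 V.
Then ΔG = −nFE = −2 × 96485 × +1.2991 J/mol = −251 kJ/mol.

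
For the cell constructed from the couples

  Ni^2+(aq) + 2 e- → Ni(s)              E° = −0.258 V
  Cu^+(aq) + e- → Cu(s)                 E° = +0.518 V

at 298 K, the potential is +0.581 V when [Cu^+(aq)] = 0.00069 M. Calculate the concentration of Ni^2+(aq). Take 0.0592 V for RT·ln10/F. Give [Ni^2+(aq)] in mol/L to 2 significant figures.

1.8 M

The Cu⁺/Cu couple has the larger reduction potential, so it is the cathode: E°cell = +0.518 − (−0.258) = +0.776 V and n = 2.
From the Nernst equation, log Q = n(E° − E)/0.0592 = 2·(+0.776 − (+0.581))/0.0592 = 6.588.
For 2 Cu^+(aq) + Ni(s) → 2 Cu(s) + Ni^2+(aq), the reaction quotient is Q = [Ni^2+(aq)] / [Cu^+(aq)]^2.
Substituting the known concentrations and solving, log [Ni^2+(aq)] = 0.266 and [Ni^2+(aq)] = 1.8 M.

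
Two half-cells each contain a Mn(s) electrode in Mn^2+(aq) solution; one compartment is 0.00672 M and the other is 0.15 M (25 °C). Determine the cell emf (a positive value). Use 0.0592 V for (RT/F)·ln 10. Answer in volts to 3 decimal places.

For a concentration cell E°cell = 0, since both electrodes use the same couple.
The compartment with the higher Mn^2+(aq) concentration (0.15 M) acts as the cathode; ions are reduced there and produced at the dilute (0.00672 M) anode.
With n = 2, Ecell = −(0.0592/2)·log([dilute]/[conc]) = −(0.0592/2)·log(0.00672/0.15) = +0.040 V.

0.040 V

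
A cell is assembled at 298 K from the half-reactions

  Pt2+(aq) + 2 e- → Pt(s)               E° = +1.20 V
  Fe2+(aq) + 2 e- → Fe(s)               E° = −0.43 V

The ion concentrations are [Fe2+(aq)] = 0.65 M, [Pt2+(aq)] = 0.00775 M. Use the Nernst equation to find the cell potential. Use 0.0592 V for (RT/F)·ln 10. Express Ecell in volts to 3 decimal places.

Pt²⁺/Pt is reduced (cathode, E° = +1.20 V) and Fe²⁺/Fe is oxidized (anode).
E°cell = E°cat − E°an = +1.20 − (−0.43) = +1.63 V; n = 2.
For the overall reaction Pt2+(aq) + Fe(s) → Pt(s) + Fe2+(aq), Q = [Fe2+(aq)] / [Pt2+(aq)] = 83.9, giving log Q = 1.924.
By the Nernst equation, E = +1.63 − (0.0592/2)·(1.924) = +1.573 V.

+1.573 V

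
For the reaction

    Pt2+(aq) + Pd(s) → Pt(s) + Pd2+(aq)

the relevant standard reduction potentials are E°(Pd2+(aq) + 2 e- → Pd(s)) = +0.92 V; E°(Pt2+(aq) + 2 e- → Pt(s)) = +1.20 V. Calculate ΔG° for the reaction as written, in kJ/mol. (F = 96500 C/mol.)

In the reaction as written Pt2+(aq) is reduced, so the Pt²⁺/Pt couple is the cathode and Pd²⁺/Pd is the anode.
E°cell = +1.20 − (+0.92) = +0.28 V; balancing electrons gives n = 2.
ΔG° = −nFE°cell = −(2)(96500)(+0.28) J/mol = −54.0 kJ/mol.

−54.0 kJ/mol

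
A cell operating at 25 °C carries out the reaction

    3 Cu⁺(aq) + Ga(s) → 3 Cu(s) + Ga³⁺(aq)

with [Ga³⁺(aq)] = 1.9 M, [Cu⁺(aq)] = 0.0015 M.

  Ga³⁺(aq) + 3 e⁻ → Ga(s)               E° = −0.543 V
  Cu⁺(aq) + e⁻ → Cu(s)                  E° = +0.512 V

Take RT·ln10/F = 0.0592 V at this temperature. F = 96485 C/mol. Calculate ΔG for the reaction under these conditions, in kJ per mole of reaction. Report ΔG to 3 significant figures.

−255 kJ/mol

With Cu⁺/Cu reduced at the cathode, E°cell = +0.512 − (−0.543) = +1.055 V and n = 3.
Here Q = [Ga³⁺(aq)] / [Cu⁺(aq)]^3 = 5.63×10^8 (log Q = 8.750), giving E = +1.055 − (0.0592/3)·(8.750) = +0.8823 V.
Finally ΔG = −nFE = −(3)(96485 C/mol)(+0.8823 V) = −255 kJ/mol.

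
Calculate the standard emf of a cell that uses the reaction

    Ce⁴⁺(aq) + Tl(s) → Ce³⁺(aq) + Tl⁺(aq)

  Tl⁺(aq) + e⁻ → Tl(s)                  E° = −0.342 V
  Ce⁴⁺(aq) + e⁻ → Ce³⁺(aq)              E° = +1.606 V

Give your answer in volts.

Ce⁴⁺(aq) gains electrons, so the Ce⁴⁺/Ce³⁺ couple is the cathode; the Tl⁺/Tl couple is the anode.
E°cell = E°(cathode) − E°(anode) = +1.606 − (−0.342) = +1.948 V.
The positive value indicates the reaction is spontaneous as written.

+1.948 V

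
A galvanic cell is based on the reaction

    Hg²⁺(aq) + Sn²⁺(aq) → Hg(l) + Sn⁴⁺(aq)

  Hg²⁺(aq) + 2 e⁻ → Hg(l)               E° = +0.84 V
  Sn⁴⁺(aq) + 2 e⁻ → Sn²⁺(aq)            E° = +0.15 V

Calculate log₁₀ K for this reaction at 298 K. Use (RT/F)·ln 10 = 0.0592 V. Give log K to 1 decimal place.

The Hg²⁺/Hg couple is reduced (cathode); E°cell = +0.84 − (+0.15) = +0.69 V with n = 2.
At equilibrium E = 0, so log K = nE°cell / 0.0592 = (2)(+0.69) / 0.0592 = 23.3.

log K = 23.3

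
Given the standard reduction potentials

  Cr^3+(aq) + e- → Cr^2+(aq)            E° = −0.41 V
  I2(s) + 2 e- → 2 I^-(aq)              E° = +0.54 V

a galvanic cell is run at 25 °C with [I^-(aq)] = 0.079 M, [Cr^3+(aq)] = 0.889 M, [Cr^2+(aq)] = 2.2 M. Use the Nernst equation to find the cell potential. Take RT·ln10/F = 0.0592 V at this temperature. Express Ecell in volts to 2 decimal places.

Since E°(I₂/I⁻) > E°(Cr³⁺/Cr²⁺), I₂/I⁻ serves as the cathode.
E°cell = E°cat − E°an = +0.54 − (−0.41) = +0.95 V; n = 2.
For the overall reaction I2(s) + 2 Cr^2+(aq) → 2 I^-(aq) + 2 Cr^3+(aq), Q = ([I^-(aq)]^2·[Cr^3+(aq)]^2) / [Cr^2+(aq)]^2 = 0.00102, giving log Q = −2.992.
By the Nernst equation, E = +0.95 − (0.0592/2)·(−2.992) = +1.04 V.

+1.04 V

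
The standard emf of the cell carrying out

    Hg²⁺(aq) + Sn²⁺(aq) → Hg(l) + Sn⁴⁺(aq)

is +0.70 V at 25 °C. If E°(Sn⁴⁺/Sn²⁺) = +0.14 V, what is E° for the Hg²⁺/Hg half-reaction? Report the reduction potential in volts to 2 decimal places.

+0.84 V

In the reaction as written the Hg²⁺/Hg couple is reduced (cathode) and Sn⁴⁺/Sn²⁺ is oxidized (anode), so E°cell = E°(Hg²⁺/Hg) − E°(Sn⁴⁺/Sn²⁺).
E°(Hg²⁺/Hg) = E°cell + E°(anode) = +0.70 + (+0.14) = +0.84 V.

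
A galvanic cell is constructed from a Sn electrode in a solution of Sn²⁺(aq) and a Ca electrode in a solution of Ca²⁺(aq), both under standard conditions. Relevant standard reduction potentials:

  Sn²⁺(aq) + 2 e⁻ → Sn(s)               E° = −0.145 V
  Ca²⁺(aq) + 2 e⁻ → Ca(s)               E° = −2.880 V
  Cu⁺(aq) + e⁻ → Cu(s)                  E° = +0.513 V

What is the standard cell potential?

+2.735 V

Of the two couples in this cell, the one with the more positive reduction potential is reduced at the cathode: here that is Sn²⁺/Sn (−0.145 V); Ca²⁺/Ca (−2.880 V) is the anode.
E°cell = E°(cathode) − E°(anode) = −0.145 − (−2.880) = +2.735 V.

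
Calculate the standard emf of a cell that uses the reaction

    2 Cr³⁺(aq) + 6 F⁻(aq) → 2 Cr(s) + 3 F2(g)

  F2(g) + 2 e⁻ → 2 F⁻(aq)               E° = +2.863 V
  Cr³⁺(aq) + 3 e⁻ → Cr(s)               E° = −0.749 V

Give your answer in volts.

Cr³⁺(aq) gains electrons, so the Cr³⁺/Cr couple is the cathode; the F₂/F⁻ couple is the anode.
E°cell = E°(cathode) − E°(anode) = −0.749 − (+2.863) = −3.612 V.
The negative E°cell means the reaction is non-spontaneous in the direction written.

−3.612 V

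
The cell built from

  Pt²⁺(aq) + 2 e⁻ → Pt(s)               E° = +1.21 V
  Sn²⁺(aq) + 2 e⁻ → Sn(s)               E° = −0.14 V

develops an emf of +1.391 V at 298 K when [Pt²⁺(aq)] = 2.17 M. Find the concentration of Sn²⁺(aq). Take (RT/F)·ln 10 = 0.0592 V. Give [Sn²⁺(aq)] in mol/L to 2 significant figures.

The Pt²⁺/Pt couple has the larger reduction potential, so it is the cathode: E°cell = +1.21 − (−0.14) = +1.35 V and n = 2.
From the Nernst equation, log Q = n(E° − E)/0.0592 = 2·(+1.35 − (+1.391))/0.0592 = −1.385.
For Pt²⁺(aq) + Sn(s) → Pt(s) + Sn²⁺(aq), the reaction quotient is Q = [Sn²⁺(aq)] / [Pt²⁺(aq)].
Isolating [Sn²⁺(aq)] in Q = 10^{−1.385} yields log [Sn²⁺(aq)] = −1.049, i.e. 0.089 M.

0.089 M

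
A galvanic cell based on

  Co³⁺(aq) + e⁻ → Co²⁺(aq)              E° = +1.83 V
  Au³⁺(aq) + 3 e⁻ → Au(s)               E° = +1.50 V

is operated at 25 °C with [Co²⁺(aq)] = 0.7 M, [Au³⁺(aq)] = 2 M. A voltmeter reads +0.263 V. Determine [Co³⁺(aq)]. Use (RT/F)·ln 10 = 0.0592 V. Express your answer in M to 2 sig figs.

With Co³⁺/Co²⁺ at the cathode and Au³⁺/Au at the anode, E°cell = +1.83 − (+1.50) = +0.33 V (n = 3).
From the Nernst equation, log Q = n(E° − E)/0.0592 = 3·(+0.33 − (+0.263))/0.0592 = 3.395.
Balancing electrons gives 3 Co³⁺(aq) + Au(s) → 3 Co²⁺(aq) + Au³⁺(aq); thus Q = ([Co²⁺(aq)]^3·[Au³⁺(aq)]) / [Co³⁺(aq)]^3.
Solving for the unknown gives log [Co³⁺(aq)] = −1.186, so [Co³⁺(aq)] ≈ 0.065 M.

0.065 M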